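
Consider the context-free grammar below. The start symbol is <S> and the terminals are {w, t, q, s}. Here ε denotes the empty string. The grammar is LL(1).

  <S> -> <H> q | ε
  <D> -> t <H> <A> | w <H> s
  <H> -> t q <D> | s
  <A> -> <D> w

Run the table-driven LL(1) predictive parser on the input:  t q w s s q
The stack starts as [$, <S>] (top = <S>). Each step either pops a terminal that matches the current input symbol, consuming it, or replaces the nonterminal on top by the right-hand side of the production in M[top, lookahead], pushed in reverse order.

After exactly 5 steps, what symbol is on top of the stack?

w

step 1: stack=$ <S>  input=t q w s s q $  — expand <S> -> <H> q
step 2: stack=$ q <H>  input=t q w s s q $  — expand <H> -> t q <D>
step 3: stack=$ q <D> q t  input=t q w s s q $  — match t
step 4: stack=$ q <D> q  input=q w s s q $  — match q
step 5: stack=$ q <D>  input=w s s q $  — expand <D> -> w <H> s
Stack after step 5: $ q s <H> w (top = w).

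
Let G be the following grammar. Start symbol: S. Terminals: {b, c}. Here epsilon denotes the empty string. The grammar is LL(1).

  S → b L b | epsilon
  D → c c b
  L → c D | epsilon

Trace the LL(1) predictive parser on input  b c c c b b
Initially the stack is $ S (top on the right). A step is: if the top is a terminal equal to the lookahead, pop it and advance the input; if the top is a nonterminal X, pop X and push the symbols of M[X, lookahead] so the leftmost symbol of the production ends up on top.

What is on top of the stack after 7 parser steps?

b

step 1: stack=$ S  input=b c c c b b $  — expand S → b L b
step 2: stack=$ b L b  input=b c c c b b $  — match b
step 3: stack=$ b L  input=c c c b b $  — expand L → c D
step 4: stack=$ b D c  input=c c c b b $  — match c
step 5: stack=$ b D  input=c c b b $  — expand D → c c b
step 6: stack=$ b b c c  input=c c b b $  — match c
step 7: stack=$ b b c  input=c b b $  — match c
Stack after step 7: $ b b (top = b).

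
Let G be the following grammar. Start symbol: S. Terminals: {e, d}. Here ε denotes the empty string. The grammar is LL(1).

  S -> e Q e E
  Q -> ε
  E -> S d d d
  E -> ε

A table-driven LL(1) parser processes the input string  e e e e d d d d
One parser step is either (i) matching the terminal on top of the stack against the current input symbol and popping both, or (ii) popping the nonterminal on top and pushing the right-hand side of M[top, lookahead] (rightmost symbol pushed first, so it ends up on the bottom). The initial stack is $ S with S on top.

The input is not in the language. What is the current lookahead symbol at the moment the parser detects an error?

d

step 1: stack=$ S  input=e e e e d d d d $  — expand S -> e Q e E
step 2: stack=$ E e Q e  input=e e e e d d d d $  — match e
step 3: stack=$ E e Q  input=e e e d d d d $  — expand Q -> ε
step 4: stack=$ E e  input=e e e d d d d $  — match e
step 5: stack=$ E  input=e e d d d d $  — expand E -> S d d d
step 6: stack=$ d d d S  input=e e d d d d $  — expand S -> e Q e E
step 7: stack=$ d d d E e Q e  input=e e d d d d $  — match e
step 8: stack=$ d d d E e Q  input=e d d d d $  — expand Q -> ε
step 9: stack=$ d d d E e  input=e d d d d $  — match e
step 10: stack=$ d d d E  input=d d d d $  — expand E -> ε
step 11: stack=$ d d d  input=d d d d $  — match d
step 12: stack=$ d d  input=d d d $  — match d
step 13: stack=$ d  input=d d $  — match d
step 14: stack=$  input=d $  — error: stack empty but input remains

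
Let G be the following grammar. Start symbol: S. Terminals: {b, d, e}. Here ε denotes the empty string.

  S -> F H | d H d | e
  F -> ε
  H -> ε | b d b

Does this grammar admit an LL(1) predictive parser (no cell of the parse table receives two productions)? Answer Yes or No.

FIRST(S) = {ε, b, d, e}
FIRST(F) = {ε}
FIRST(H) = {ε, b}
FOLLOW(S) = {$}
FOLLOW(F) = {$, b}
FOLLOW(H) = {$, d}
Each cell of M receives at most one production.

Yes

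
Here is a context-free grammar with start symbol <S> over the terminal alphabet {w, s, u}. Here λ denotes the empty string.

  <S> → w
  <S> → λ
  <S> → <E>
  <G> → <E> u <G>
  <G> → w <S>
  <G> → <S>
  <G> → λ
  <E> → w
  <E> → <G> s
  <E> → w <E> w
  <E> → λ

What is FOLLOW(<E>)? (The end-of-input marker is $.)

FIRST(<S>) = {λ, s, u, w}  (via <E>)
FIRST(<G>) = {λ, s, u, w}  (via <E> u <G>, <S>)
FIRST(<E>) = {λ, s, u, w}  (via <G> s)
FOLLOW(<S>) includes $ since <S> is the start symbol.
FOLLOW(<G>): in <G>→<E> u <G>, the suffix after <G> is empty (adds nothing new); in <E>→<G> s, <G> is followed by s with FIRST {s}. Thus FOLLOW(<G>) = {s}.
FOLLOW(<S>): in <G>→w <S>, the suffix after <S> is empty, so FOLLOW(<S>) ⊇ FOLLOW(<G>) = {s}; in <G>→<S>, the suffix after <S> is empty, so FOLLOW(<S>) ⊇ FOLLOW(<G>) = {s}. Thus FOLLOW(<S>) = {$, s}.
FOLLOW(<E>): in <S>→<E>, the suffix after <E> is empty, so FOLLOW(<E>) ⊇ FOLLOW(<S>) = {$, s}; in <G>→<E> u <G>, <E> is followed by u <G> with FIRST {u}; in <E>→w <E> w, <E> is followed by w with FIRST {w}. Thus FOLLOW(<E>) = {$, s, u, w}.

{$, s, u, w}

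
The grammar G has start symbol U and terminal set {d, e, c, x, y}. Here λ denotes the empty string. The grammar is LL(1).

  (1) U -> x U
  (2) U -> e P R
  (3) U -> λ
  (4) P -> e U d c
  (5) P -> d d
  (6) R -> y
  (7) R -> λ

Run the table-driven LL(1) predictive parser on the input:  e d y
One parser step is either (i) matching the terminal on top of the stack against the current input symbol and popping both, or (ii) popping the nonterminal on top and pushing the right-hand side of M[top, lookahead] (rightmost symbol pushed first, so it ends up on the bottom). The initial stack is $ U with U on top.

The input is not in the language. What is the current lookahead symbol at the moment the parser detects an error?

     Stack    Input    Action
  1  $ U      e d y $  expand U -> e P R
  2  $ R P e  e d y $  match e
  3  $ R P    d y $    expand P -> d d
  4  $ R d d  d y $    match d
  5  $ R d    y $      error: top is terminal d but lookahead is y

y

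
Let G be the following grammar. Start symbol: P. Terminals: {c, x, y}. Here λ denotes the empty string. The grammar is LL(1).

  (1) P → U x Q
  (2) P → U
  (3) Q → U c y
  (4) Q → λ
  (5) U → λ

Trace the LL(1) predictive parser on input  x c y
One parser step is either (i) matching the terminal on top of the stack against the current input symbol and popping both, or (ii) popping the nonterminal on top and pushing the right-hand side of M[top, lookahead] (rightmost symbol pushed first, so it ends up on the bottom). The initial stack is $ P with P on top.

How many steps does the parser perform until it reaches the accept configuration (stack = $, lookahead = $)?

7

step 1: stack=$ P  input=x c y $  — expand P → U x Q
step 2: stack=$ Q x U  input=x c y $  — expand U → λ
step 3: stack=$ Q x  input=x c y $  — match x
step 4: stack=$ Q  input=c y $  — expand Q → U c y
step 5: stack=$ y c U  input=c y $  — expand U → λ
step 6: stack=$ y c  input=c y $  — match c
step 7: stack=$ y  input=y $  — match y
Accept reached after 7 steps.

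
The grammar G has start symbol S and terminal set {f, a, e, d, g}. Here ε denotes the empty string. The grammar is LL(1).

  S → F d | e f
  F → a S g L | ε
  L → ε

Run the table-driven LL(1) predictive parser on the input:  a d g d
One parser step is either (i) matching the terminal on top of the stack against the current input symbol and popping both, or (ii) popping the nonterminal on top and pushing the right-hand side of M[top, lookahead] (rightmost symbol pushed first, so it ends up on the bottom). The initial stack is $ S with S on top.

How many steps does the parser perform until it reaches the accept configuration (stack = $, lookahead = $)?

step 1: stack=$ S  input=a d g d $  — expand S → F d
step 2: stack=$ d F  input=a d g d $  — expand F → a S g L
step 3: stack=$ d L g S a  input=a d g d $  — match a
step 4: stack=$ d L g S  input=d g d $  — expand S → F d
step 5: stack=$ d L g d F  input=d g d $  — expand F → ε
step 6: stack=$ d L g d  input=d g d $  — match d
step 7: stack=$ d L g  input=g d $  — match g
step 8: stack=$ d L  input=d $  — expand L → ε
step 9: stack=$ d  input=d $  — match d
Accept reached after 9 steps.

9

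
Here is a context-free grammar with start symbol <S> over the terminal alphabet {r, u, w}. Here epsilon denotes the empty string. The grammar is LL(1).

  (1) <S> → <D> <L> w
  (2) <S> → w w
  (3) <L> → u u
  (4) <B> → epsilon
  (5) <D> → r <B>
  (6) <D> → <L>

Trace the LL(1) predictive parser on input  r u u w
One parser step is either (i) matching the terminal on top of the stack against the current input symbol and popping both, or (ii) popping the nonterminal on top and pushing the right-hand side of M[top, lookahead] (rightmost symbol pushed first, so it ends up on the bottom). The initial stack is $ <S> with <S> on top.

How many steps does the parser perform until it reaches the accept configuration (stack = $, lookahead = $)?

8

     Stack          Input      Action
  1  $ <S>          r u u w $  expand <S> → <D> <L> w
  2  $ w <L> <D>    r u u w $  expand <D> → r <B>
  3  $ w <L> <B> r  r u u w $  match r
  4  $ w <L> <B>    u u w $    expand <B> → epsilon
  5  $ w <L>        u u w $    expand <L> → u u
  6  $ w u u        u u w $    match u
  7  $ w u          u w $      match u
  8  $ w            w $        match w
Accept reached after 8 steps.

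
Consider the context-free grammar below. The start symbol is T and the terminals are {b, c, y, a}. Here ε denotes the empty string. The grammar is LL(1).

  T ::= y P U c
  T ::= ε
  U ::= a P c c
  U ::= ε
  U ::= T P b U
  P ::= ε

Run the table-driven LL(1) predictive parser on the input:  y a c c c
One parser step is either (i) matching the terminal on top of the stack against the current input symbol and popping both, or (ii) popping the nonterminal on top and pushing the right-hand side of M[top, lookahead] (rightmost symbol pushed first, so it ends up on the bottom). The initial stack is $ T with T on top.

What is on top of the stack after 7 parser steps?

c

step 1: stack=$ T  input=y a c c c $  — expand T ::= y P U c
step 2: stack=$ c U P y  input=y a c c c $  — match y
step 3: stack=$ c U P  input=a c c c $  — expand P ::= ε
step 4: stack=$ c U  input=a c c c $  — expand U ::= a P c c
step 5: stack=$ c c c P a  input=a c c c $  — match a
step 6: stack=$ c c c P  input=c c c $  — expand P ::= ε
step 7: stack=$ c c c  input=c c c $  — match c
Stack after step 7: $ c c (top = c).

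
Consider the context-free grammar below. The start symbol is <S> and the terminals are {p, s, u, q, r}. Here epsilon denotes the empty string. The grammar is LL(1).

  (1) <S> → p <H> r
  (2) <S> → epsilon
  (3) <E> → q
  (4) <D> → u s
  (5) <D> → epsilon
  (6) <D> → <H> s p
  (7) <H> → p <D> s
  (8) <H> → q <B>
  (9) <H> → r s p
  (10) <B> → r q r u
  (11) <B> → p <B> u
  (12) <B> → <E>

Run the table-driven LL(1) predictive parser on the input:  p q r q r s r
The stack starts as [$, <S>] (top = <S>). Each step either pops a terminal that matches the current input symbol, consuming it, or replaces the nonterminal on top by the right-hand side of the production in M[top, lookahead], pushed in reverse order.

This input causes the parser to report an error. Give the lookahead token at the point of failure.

     Stack        Input            Action
  1  $ <S>        p q r q r s r $  expand <S> → p <H> r
  2  $ r <H> p    p q r q r s r $  match p
  3  $ r <H>      q r q r s r $    expand <H> → q <B>
  4  $ r <B> q    q r q r s r $    match q
  5  $ r <B>      r q r s r $      expand <B> → r q r u
  6  $ r u r q r  r q r s r $      match r
  7  $ r u r q    q r s r $        match q
  8  $ r u r      r s r $          match r
  9  $ r u        s r $            error: top is terminal u but lookahead is s

s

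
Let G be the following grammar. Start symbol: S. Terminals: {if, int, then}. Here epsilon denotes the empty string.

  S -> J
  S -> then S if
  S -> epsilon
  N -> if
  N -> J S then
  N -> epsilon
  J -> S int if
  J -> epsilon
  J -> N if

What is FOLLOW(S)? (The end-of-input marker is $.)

FIRST(S): from S->J we get {epsilon, if, int, then}; from S->then S if we get {then}; from S->epsilon we get {epsilon}. So FIRST(S) = {epsilon, if, int, then}.
FIRST(N): from N->if we get {if}; from N->J S then we get {if, int, then}; from N->epsilon we get {epsilon}. So FIRST(N) = {epsilon, if, int, then}.
FIRST(J): from J->S int if we get {if, int, then}; from J->epsilon we get {epsilon}; from J->N if we get {if, int, then}. So FIRST(J) = {epsilon, if, int, then}.
FOLLOW(S) includes $ since S is the start symbol.
FOLLOW(S): in S->then S if, S is followed by if with FIRST {if}; in N->J S then, S is followed by then with FIRST {then}; in J->S int if, S is followed by int if with FIRST {int}. Thus FOLLOW(S) = {$, if, int, then}.
FOLLOW(N): in J->N if, N is followed by if with FIRST {if}. Thus FOLLOW(N) = {if}.
FOLLOW(J): in S->J, the suffix after J is empty, so FOLLOW(J) ⊇ FOLLOW(S) = {$, if, int, then}; in N->J S then, J is followed by S then with FIRST {if, int, then}. Thus FOLLOW(J) = {$, if, int, then}.

{$, if, int, then}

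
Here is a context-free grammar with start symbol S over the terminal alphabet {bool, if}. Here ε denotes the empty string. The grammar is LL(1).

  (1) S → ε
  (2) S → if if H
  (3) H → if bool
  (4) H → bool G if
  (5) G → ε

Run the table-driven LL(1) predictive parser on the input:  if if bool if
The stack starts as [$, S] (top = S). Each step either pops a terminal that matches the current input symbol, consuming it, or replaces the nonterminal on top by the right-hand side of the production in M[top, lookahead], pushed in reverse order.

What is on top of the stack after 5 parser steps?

G

step 1: stack=$ S  input=if if bool if $  — expand S → if if H
step 2: stack=$ H if if  input=if if bool if $  — match if
step 3: stack=$ H if  input=if bool if $  — match if
step 4: stack=$ H  input=bool if $  — expand H → bool G if
step 5: stack=$ if G bool  input=bool if $  — match bool
Stack after step 5: $ if G (top = G).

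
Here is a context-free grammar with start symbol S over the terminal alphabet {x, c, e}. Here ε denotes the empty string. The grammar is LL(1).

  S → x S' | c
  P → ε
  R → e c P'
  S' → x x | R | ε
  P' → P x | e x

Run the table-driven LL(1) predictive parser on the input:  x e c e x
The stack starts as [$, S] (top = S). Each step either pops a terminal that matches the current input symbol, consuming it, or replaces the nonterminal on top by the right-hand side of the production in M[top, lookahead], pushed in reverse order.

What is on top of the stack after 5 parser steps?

     Stack     Input        Action
  1  $ S       x e c e x $  expand S → x S'
  2  $ S' x    x e c e x $  match x
  3  $ S'      e c e x $    expand S' → R
  4  $ R       e c e x $    expand R → e c P'
  5  $ P' c e  e c e x $    match e
Stack after step 5: $ P' c (top = c).

c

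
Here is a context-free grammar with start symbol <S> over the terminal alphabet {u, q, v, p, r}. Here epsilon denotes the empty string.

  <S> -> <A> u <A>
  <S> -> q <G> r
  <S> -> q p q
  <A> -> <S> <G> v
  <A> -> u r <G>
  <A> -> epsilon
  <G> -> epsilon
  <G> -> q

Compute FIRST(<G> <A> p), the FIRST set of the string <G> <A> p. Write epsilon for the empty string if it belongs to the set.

{p, q, u}

FIRST(<G>): from <G>->epsilon we get {epsilon}; from <G>->q we get {q}. So FIRST(<G>) = {epsilon, q}.
FIRST(<S>): from <S>-><A> u <A> we get {q, u}; from <S>->q <G> r we get {q}; from <S>->q p q we get {q}. So FIRST(<S>) = {q, u}.
FIRST(<A>): from <A>-><S> <G> v we get {q, u}; from <A>->u r <G> we get {u}; from <A>->epsilon we get {epsilon}. So FIRST(<A>) = {epsilon, q, u}.
FIRST(<G> <A> p): take FIRST of each symbol in turn, carrying on past any symbol whose FIRST contains epsilon; result {p, q, u}.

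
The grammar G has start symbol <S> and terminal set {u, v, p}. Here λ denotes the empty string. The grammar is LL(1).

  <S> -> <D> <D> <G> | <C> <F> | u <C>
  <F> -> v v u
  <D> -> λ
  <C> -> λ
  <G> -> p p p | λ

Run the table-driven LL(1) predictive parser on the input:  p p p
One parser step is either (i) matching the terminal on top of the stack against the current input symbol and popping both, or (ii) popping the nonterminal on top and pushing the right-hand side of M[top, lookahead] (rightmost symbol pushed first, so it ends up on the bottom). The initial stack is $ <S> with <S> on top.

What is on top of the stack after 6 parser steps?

p

     Stack          Input    Action
  1  $ <S>          p p p $  expand <S> -> <D> <D> <G>
  2  $ <G> <D> <D>  p p p $  expand <D> -> λ
  3  $ <G> <D>      p p p $  expand <D> -> λ
  4  $ <G>          p p p $  expand <G> -> p p p
  5  $ p p p        p p p $  match p
  6  $ p p          p p $    match p
Stack after step 6: $ p (top = p).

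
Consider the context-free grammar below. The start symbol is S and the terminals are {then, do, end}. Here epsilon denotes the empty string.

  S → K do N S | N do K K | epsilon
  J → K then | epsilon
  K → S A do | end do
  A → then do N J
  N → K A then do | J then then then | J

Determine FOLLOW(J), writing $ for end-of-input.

{$, do, end, then}

FIRST(A): from A→then do N J we get {then}. So FIRST(A) = {then}.
FIRST(S): from S→K do N S we get {do, end, then}; from S→N do K K we get {do, end, then}; from S→epsilon we get {epsilon}. So FIRST(S) = {epsilon, do, end, then}.
FIRST(K): from K→S A do we get {do, end, then}; from K→end do we get {end}. So FIRST(K) = {do, end, then}.
FIRST(J): from J→K then we get {do, end, then}; from J→epsilon we get {epsilon}. So FIRST(J) = {epsilon, do, end, then}.
FIRST(N): from N→K A then do we get {do, end, then}; from N→J then then then we get {do, end, then}; from N→J we get {epsilon, do, end, then}. So FIRST(N) = {epsilon, do, end, then}.
FOLLOW(S) includes $ since S is the start symbol.
FOLLOW(S): in S→K do N S, the suffix after S is empty (adds nothing new); in K→S A do, S is followed by A do with FIRST {then}. Thus FOLLOW(S) = {$, then}.
FOLLOW(K): in S→K do N S, K is followed by do N S with FIRST {do}; in S→N do K K (occurrence 1), K is followed by K with FIRST {do, end, then}; in S→N do K K (occurrence 2), the suffix after K is empty, so FOLLOW(K) ⊇ FOLLOW(S) = {$, then}; in J→K then, K is followed by then with FIRST {then}; in N→K A then do, K is followed by A then do with FIRST {then}. Thus FOLLOW(K) = {$, do, end, then}.
FOLLOW(A): in K→S A do, A is followed by do with FIRST {do}; in N→K A then do, A is followed by then do with FIRST {then}. Thus FOLLOW(A) = {do, then}.
FOLLOW(N): in S→K do N S, N is followed by S with FIRST {epsilon, do, end, then}; in S→K do N S, the suffix after N is nullable, so FOLLOW(N) ⊇ FOLLOW(S) = {$, then}; in S→N do K K, N is followed by do K K with FIRST {do}; in A→then do N J, N is followed by J with FIRST {epsilon, do, end, then}; in A→then do N J, the suffix after N is nullable, so FOLLOW(N) ⊇ FOLLOW(A) = {do, then}. Thus FOLLOW(N) = {$, do, end, then}.
FOLLOW(J): in A→then do N J, the suffix after J is empty, so FOLLOW(J) ⊇ FOLLOW(A) = {do, then}; in N→J then then then, J is followed by then then then with FIRST {then}; in N→J, the suffix after J is empty, so FOLLOW(J) ⊇ FOLLOW(N) = {$, do, end, then}. Thus FOLLOW(J) = {$, do, end, then}.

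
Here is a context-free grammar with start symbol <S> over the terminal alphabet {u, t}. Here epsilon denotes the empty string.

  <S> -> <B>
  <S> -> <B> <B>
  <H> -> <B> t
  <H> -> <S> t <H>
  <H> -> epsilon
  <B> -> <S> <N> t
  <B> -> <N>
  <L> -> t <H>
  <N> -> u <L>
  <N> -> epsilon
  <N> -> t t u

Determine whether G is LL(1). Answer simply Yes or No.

No

FIRST(<S>) = {epsilon, t, u}
FIRST(<H>) = {epsilon, t, u}
FIRST(<B>) = {epsilon, t, u}
FIRST(<L>) = {t}
FIRST(<N>) = {epsilon, t, u}
FOLLOW(<S>) = {$, t, u}
FOLLOW(<H>) = {$, t, u}
FOLLOW(<B>) = {$, t, u}
FOLLOW(<L>) = {$, t, u}
FOLLOW(<N>) = {$, t, u}
Cell M[<B>, t] receives both <B> -> <S> <N> t and <B> -> <N> — the grammar is not LL(1).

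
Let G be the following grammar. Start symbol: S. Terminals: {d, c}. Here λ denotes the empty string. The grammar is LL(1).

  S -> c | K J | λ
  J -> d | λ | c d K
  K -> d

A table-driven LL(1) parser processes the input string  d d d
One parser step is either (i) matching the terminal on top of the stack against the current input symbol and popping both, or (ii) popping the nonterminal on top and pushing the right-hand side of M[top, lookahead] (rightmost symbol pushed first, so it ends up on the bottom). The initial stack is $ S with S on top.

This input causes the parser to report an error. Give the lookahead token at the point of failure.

d

     Stack  Input    Action
  1  $ S    d d d $  expand S -> K J
  2  $ J K  d d d $  expand K -> d
  3  $ J d  d d d $  match d
  4  $ J    d d $    expand J -> d
  5  $ d    d d $    match d
  6  $      d $      error: stack empty but input remains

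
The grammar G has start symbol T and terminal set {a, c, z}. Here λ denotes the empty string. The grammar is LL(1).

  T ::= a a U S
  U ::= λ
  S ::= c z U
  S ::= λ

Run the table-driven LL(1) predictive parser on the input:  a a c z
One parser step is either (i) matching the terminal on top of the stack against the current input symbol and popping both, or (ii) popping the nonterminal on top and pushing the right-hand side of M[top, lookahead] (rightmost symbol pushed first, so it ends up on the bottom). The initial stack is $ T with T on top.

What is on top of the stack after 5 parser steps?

step 1: stack=$ T  input=a a c z $  — expand T ::= a a U S
step 2: stack=$ S U a a  input=a a c z $  — match a
step 3: stack=$ S U a  input=a c z $  — match a
step 4: stack=$ S U  input=c z $  — expand U ::= λ
step 5: stack=$ S  input=c z $  — expand S ::= c z U
Stack after step 5: $ U z c (top = c).

c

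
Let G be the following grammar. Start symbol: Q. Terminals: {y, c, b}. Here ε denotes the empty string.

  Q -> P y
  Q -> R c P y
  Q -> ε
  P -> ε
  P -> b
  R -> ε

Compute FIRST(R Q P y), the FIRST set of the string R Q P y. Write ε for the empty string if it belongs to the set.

{b, c, y}

FIRST(P) = {ε, b}
FIRST(R) = {ε}
FIRST(Q) = {ε, b, c, y}  (via P y, R c P y)
FIRST(R Q P y): take FIRST of each symbol in turn, carrying on past any symbol whose FIRST contains ε; result {b, c, y}.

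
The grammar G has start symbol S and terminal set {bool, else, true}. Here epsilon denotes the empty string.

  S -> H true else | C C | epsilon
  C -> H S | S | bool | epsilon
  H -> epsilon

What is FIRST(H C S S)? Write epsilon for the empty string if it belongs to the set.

FIRST(H) = {epsilon}
FIRST(S) = {epsilon, bool, true}  (via H true else, C C)
FIRST(C) = {epsilon, bool, true}  (via H S, S)
FIRST(H C S S): take FIRST of each symbol in turn, carrying on past any symbol whose FIRST contains epsilon; result {epsilon, bool, true}.

{epsilon, bool, true}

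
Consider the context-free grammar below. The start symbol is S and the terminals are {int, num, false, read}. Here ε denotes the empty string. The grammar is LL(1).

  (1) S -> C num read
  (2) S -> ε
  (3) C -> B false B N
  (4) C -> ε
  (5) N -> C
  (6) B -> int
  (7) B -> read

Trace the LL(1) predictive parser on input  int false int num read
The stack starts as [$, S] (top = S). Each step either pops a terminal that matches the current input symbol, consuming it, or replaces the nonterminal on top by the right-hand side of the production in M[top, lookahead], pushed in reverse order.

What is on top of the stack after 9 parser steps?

step 1: stack=$ S  input=int false int num read $  — expand S -> C num read
step 2: stack=$ read num C  input=int false int num read $  — expand C -> B false B N
step 3: stack=$ read num N B false B  input=int false int num read $  — expand B -> int
step 4: stack=$ read num N B false int  input=int false int num read $  — match int
step 5: stack=$ read num N B false  input=false int num read $  — match false
step 6: stack=$ read num N B  input=int num read $  — expand B -> int
step 7: stack=$ read num N int  input=int num read $  — match int
step 8: stack=$ read num N  input=num read $  — expand N -> C
step 9: stack=$ read num C  input=num read $  — expand C -> ε
Stack after step 9: $ read num (top = num).

num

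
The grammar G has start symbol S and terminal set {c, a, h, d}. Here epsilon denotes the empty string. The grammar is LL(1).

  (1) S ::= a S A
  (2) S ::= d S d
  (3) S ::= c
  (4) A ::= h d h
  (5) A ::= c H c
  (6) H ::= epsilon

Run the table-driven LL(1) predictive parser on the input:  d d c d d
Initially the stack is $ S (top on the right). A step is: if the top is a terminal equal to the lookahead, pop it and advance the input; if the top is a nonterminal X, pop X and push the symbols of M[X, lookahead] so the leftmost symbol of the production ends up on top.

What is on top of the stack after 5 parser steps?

     Stack      Input        Action
  1  $ S        d d c d d $  expand S ::= d S d
  2  $ d S d    d d c d d $  match d
  3  $ d S      d c d d $    expand S ::= d S d
  4  $ d d S d  d c d d $    match d
  5  $ d d S    c d d $      expand S ::= c
Stack after step 5: $ d d c (top = c).

c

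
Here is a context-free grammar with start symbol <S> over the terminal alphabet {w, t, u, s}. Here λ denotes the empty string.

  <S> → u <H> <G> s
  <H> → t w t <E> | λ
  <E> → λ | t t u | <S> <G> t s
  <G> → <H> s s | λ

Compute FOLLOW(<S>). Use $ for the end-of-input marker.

{$, s, t}

FIRST(<S>) = {u}
FIRST(<H>) = {λ, t}
FIRST(<E>) = {λ, t, u}  (via <S> <G> t s)
FIRST(<G>) = {λ, s, t}  (via <H> s s)
FOLLOW(<S>) includes $ since <S> is the start symbol.
FOLLOW(<S>): in <E>→<S> <G> t s, <S> is followed by <G> t s with FIRST {s, t}. Thus FOLLOW(<S>) = {$, s, t}.
FOLLOW(<H>): in <S>→u <H> <G> s, <H> is followed by <G> s with FIRST {s, t}; in <G>→<H> s s, <H> is followed by s s with FIRST {s}. Thus FOLLOW(<H>) = {s, t}.
FOLLOW(<E>): in <H>→t w t <E>, the suffix after <E> is empty, so FOLLOW(<E>) ⊇ FOLLOW(<H>) = {s, t}. Thus FOLLOW(<E>) = {s, t}.
FOLLOW(<G>): in <S>→u <H> <G> s, <G> is followed by s with FIRST {s}; in <E>→<S> <G> t s, <G> is followed by t s with FIRST {t}. Thus FOLLOW(<G>) = {s, t}.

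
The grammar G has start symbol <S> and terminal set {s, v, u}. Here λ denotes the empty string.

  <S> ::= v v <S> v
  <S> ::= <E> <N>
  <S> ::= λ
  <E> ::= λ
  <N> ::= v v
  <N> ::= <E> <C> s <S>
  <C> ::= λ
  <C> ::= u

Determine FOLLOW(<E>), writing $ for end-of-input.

FIRST(<E>) = {λ}
FIRST(<C>) = {λ, u}
FIRST(<N>) = {s, u, v}  (via <E> <C> s <S>)
FIRST(<S>) = {λ, s, u, v}  (via <E> <N>)
FOLLOW(<S>) includes $ since <S> is the start symbol.
FOLLOW(<E>): in <S>::=<E> <N>, <E> is followed by <N> with FIRST {s, u, v}; in <N>::=<E> <C> s <S>, <E> is followed by <C> s <S> with FIRST {s, u}. Thus FOLLOW(<E>) = {s, u, v}.
FOLLOW(<C>): in <N>::=<E> <C> s <S>, <C> is followed by s <S> with FIRST {s}. Thus FOLLOW(<C>) = {s}.
FOLLOW(<S>): in <S>::=v v <S> v, <S> is followed by v with FIRST {v}; in <N>::=<E> <C> s <S>, the suffix after <S> is empty, so FOLLOW(<S>) ⊇ FOLLOW(<N>) = {$, v}. Thus FOLLOW(<S>) = {$, v}.
FOLLOW(<N>): in <S>::=<E> <N>, the suffix after <N> is empty, so FOLLOW(<N>) ⊇ FOLLOW(<S>) = {$, v}. Thus FOLLOW(<N>) = {$, v}.

{s, u, v}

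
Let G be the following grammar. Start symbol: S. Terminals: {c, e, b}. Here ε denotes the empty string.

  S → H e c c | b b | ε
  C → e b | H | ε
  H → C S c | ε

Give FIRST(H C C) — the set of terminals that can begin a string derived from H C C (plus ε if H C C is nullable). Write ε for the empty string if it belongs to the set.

FIRST(S): from S→H e c c we get {b, c, e}; from S→b b we get {b}; from S→ε we get {ε}. So FIRST(S) = {ε, b, c, e}.
FIRST(C): from C→e b we get {e}; from C→H we get {ε, b, c, e}; from C→ε we get {ε}. So FIRST(C) = {ε, b, c, e}.
FIRST(H): from H→C S c we get {b, c, e}; from H→ε we get {ε}. So FIRST(H) = {ε, b, c, e}.
FIRST(H C C): take FIRST of each symbol in turn, carrying on past any symbol whose FIRST contains ε; result {ε, b, c, e}.

{ε, b, c, e}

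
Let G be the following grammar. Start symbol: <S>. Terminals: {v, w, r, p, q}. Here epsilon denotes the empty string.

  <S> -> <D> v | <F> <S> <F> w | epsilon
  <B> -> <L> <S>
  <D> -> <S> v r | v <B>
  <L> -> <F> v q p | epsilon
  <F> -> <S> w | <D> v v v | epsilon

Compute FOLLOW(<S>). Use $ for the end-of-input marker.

{$, v, w}

FIRST(<S>): from <S>-><D> v we get {v, w}; from <S>-><F> <S> <F> w we get {v, w}; from <S>->epsilon we get {epsilon}. So FIRST(<S>) = {epsilon, v, w}.
FIRST(<D>): from <D>-><S> v r we get {v, w}; from <D>->v <B> we get {v}. So FIRST(<D>) = {v, w}.
FIRST(<F>): from <F>-><S> w we get {v, w}; from <F>-><D> v v v we get {v, w}; from <F>->epsilon we get {epsilon}. So FIRST(<F>) = {epsilon, v, w}.
FIRST(<L>): from <L>-><F> v q p we get {v, w}; from <L>->epsilon we get {epsilon}. So FIRST(<L>) = {epsilon, v, w}.
FIRST(<B>): from <B>-><L> <S> we get {epsilon, v, w}. So FIRST(<B>) = {epsilon, v, w}.
FOLLOW(<S>) includes $ since <S> is the start symbol.
FOLLOW(<D>): in <S>-><D> v, <D> is followed by v with FIRST {v}; in <F>-><D> v v v, <D> is followed by v v v with FIRST {v}. Thus FOLLOW(<D>) = {v}.
FOLLOW(<B>): in <D>->v <B>, the suffix after <B> is empty, so FOLLOW(<B>) ⊇ FOLLOW(<D>) = {v}. Thus FOLLOW(<B>) = {v}.
FOLLOW(<S>): in <S>-><F> <S> <F> w, <S> is followed by <F> w with FIRST {v, w}; in <B>-><L> <S>, the suffix after <S> is empty, so FOLLOW(<S>) ⊇ FOLLOW(<B>) = {v}; in <D>-><S> v r, <S> is followed by v r with FIRST {v}; in <F>-><S> w, <S> is followed by w with FIRST {w}. Thus FOLLOW(<S>) = {$, v, w}.
FOLLOW(<L>): in <B>-><L> <S>, <L> is followed by <S> with FIRST {epsilon, v, w}; in <B>-><L> <S>, the suffix after <L> is nullable, so FOLLOW(<L>) ⊇ FOLLOW(<B>) = {v}. Thus FOLLOW(<L>) = {v, w}.
FOLLOW(<F>): in <S>-><F> <S> <F> w (occurrence 1), <F> is followed by <S> <F> w with FIRST {v, w}; in <S>-><F> <S> <F> w (occurrence 2), <F> is followed by w with FIRST {w}; in <L>-><F> v q p, <F> is followed by v q p with FIRST {v}. Thus FOLLOW(<F>) = {v, w}.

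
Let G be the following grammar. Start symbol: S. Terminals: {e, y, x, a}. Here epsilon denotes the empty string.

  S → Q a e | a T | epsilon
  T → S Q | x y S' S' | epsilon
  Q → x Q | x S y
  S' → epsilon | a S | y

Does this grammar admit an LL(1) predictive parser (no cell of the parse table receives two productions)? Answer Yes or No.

FIRST(S) = {epsilon, a, x}
FIRST(T) = {epsilon, a, x}
FIRST(Q) = {x}
FIRST(S') = {epsilon, a, y}
FOLLOW(S) = {$, a, x, y}
FOLLOW(T) = {$, a, x, y}
FOLLOW(Q) = {$, a, x, y}
FOLLOW(S') = {$, a, x, y}
Cell M[Q, x] receives both Q → x Q and Q → x S y — the grammar is not LL(1).

No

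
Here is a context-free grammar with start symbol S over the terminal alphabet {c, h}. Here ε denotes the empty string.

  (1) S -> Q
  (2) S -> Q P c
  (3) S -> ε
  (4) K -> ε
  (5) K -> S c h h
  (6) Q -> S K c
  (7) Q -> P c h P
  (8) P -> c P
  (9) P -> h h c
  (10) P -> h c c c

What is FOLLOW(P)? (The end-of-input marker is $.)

FIRST(P) = {c, h}
FIRST(S) = {ε, c, h}  (via Q, Q P c)
FIRST(K) = {ε, c, h}  (via S c h h)
FIRST(Q) = {c, h}  (via S K c, P c h P)
FOLLOW(S) includes $ since S is the start symbol.
FOLLOW(S): in K->S c h h, S is followed by c h h with FIRST {c}; in Q->S K c, S is followed by K c with FIRST {c, h}. Thus FOLLOW(S) = {$, c, h}.
FOLLOW(K): in Q->S K c, K is followed by c with FIRST {c}. Thus FOLLOW(K) = {c}.
FOLLOW(Q): in S->Q, the suffix after Q is empty, so FOLLOW(Q) ⊇ FOLLOW(S) = {$, c, h}; in S->Q P c, Q is followed by P c with FIRST {c, h}. Thus FOLLOW(Q) = {$, c, h}.
FOLLOW(P): in S->Q P c, P is followed by c with FIRST {c}; in Q->P c h P (occurrence 1), P is followed by c h P with FIRST {c}; in Q->P c h P (occurrence 2), the suffix after P is empty, so FOLLOW(P) ⊇ FOLLOW(Q) = {$, c, h}; in P->c P, the suffix after P is empty (adds nothing new). Thus FOLLOW(P) = {$, c, h}.

{$, c, h}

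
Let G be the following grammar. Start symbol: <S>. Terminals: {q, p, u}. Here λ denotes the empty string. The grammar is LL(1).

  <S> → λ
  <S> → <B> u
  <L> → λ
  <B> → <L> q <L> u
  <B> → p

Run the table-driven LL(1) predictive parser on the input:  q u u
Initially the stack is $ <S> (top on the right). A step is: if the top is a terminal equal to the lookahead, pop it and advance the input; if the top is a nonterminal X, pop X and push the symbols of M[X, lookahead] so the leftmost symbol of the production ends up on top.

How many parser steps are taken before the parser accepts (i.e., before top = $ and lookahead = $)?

step 1: stack=$ <S>  input=q u u $  — expand <S> → <B> u
step 2: stack=$ u <B>  input=q u u $  — expand <B> → <L> q <L> u
step 3: stack=$ u u <L> q <L>  input=q u u $  — expand <L> → λ
step 4: stack=$ u u <L> q  input=q u u $  — match q
step 5: stack=$ u u <L>  input=u u $  — expand <L> → λ
step 6: stack=$ u u  input=u u $  — match u
step 7: stack=$ u  input=u $  — match u
Accept reached after 7 steps.

7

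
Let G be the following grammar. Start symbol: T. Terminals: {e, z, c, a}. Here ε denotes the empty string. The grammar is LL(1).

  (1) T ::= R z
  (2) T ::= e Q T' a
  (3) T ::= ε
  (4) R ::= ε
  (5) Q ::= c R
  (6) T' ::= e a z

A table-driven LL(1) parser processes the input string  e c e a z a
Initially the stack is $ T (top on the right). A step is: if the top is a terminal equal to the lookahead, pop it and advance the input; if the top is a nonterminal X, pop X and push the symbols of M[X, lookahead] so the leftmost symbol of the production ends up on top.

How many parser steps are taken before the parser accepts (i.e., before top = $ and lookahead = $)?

10

step 1: stack=$ T  input=e c e a z a $  — expand T ::= e Q T' a
step 2: stack=$ a T' Q e  input=e c e a z a $  — match e
step 3: stack=$ a T' Q  input=c e a z a $  — expand Q ::= c R
step 4: stack=$ a T' R c  input=c e a z a $  — match c
step 5: stack=$ a T' R  input=e a z a $  — expand R ::= ε
step 6: stack=$ a T'  input=e a z a $  — expand T' ::= e a z
step 7: stack=$ a z a e  input=e a z a $  — match e
step 8: stack=$ a z a  input=a z a $  — match a
step 9: stack=$ a z  input=z a $  — match z
step 10: stack=$ a  input=a $  — match a
Accept reached after 10 steps.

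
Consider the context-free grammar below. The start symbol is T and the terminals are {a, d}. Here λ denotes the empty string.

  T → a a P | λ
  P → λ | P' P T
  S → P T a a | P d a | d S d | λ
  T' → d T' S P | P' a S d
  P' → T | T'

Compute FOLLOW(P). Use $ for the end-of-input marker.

FIRST(T) = {λ, a}
FIRST(P) = {λ, a, d}  (via P' P T)
FIRST(S) = {λ, a, d}  (via P T a a, P d a)
FIRST(T') = {a, d}  (via P' a S d)
FIRST(P') = {λ, a, d}  (via T, T')
FOLLOW(T) includes $ since T is the start symbol.
FOLLOW(T): in P→P' P T, the suffix after T is empty, so FOLLOW(T) ⊇ FOLLOW(P) = {$, a, d}; in S→P T a a, T is followed by a a with FIRST {a}; in P'→T, the suffix after T is empty, so FOLLOW(T) ⊇ FOLLOW(P') = {$, a, d}. Thus FOLLOW(T) = {$, a, d}.
FOLLOW(P): in T→a a P, the suffix after P is empty, so FOLLOW(P) ⊇ FOLLOW(T) = {$, a, d}; in P→P' P T, P is followed by T with FIRST {λ, a}; in P→P' P T, the suffix after P is nullable (adds nothing new); in S→P T a a, P is followed by T a a with FIRST {a}; in S→P d a, P is followed by d a with FIRST {d}; in T'→d T' S P, the suffix after P is empty, so FOLLOW(P) ⊇ FOLLOW(T') = {$, a, d}. Thus FOLLOW(P) = {$, a, d}.
FOLLOW(P'): in P→P' P T, P' is followed by P T with FIRST {λ, a, d}; in P→P' P T, the suffix after P' is nullable, so FOLLOW(P') ⊇ FOLLOW(P) = {$, a, d}; in T'→P' a S d, P' is followed by a S d with FIRST {a}. Thus FOLLOW(P') = {$, a, d}.
FOLLOW(T'): in T'→d T' S P, T' is followed by S P with FIRST {λ, a, d}; in T'→d T' S P, the suffix after T' is nullable (adds nothing new); in P'→T', the suffix after T' is empty, so FOLLOW(T') ⊇ FOLLOW(P') = {$, a, d}. Thus FOLLOW(T') = {$, a, d}.
FOLLOW(S): in S→d S d, S is followed by d with FIRST {d}; in T'→d T' S P, S is followed by P with FIRST {λ, a, d}; in T'→d T' S P, the suffix after S is nullable, so FOLLOW(S) ⊇ FOLLOW(T') = {$, a, d}; in T'→P' a S d, S is followed by d with FIRST {d}. Thus FOLLOW(S) = {$, a, d}.

{$, a, d}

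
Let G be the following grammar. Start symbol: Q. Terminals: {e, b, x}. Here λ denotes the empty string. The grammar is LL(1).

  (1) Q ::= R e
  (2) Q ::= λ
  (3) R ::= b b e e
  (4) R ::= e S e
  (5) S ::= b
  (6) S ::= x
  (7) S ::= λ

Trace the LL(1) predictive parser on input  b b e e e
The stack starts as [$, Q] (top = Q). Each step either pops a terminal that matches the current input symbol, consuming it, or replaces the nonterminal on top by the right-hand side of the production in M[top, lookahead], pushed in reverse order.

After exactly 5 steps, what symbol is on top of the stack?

     Stack        Input        Action
  1  $ Q          b b e e e $  expand Q ::= R e
  2  $ e R        b b e e e $  expand R ::= b b e e
  3  $ e e e b b  b b e e e $  match b
  4  $ e e e b    b e e e $    match b
  5  $ e e e      e e e $      match e
Stack after step 5: $ e e (top = e).

e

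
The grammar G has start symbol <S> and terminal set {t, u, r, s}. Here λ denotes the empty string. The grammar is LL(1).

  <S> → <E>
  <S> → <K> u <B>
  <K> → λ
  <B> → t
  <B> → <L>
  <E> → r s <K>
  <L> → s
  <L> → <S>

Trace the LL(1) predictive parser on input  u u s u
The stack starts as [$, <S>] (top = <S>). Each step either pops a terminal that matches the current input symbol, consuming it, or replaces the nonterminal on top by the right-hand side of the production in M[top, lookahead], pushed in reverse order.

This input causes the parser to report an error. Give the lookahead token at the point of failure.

u

step 1: stack=$ <S>  input=u u s u $  — expand <S> → <K> u <B>
step 2: stack=$ <B> u <K>  input=u u s u $  — expand <K> → λ
step 3: stack=$ <B> u  input=u u s u $  — match u
step 4: stack=$ <B>  input=u s u $  — expand <B> → <L>
step 5: stack=$ <L>  input=u s u $  — expand <L> → <S>
step 6: stack=$ <S>  input=u s u $  — expand <S> → <K> u <B>
step 7: stack=$ <B> u <K>  input=u s u $  — expand <K> → λ
step 8: stack=$ <B> u  input=u s u $  — match u
step 9: stack=$ <B>  input=s u $  — expand <B> → <L>
step 10: stack=$ <L>  input=s u $  — expand <L> → s
step 11: stack=$ s  input=s u $  — match s
step 12: stack=$  input=u $  — error: stack empty but input remains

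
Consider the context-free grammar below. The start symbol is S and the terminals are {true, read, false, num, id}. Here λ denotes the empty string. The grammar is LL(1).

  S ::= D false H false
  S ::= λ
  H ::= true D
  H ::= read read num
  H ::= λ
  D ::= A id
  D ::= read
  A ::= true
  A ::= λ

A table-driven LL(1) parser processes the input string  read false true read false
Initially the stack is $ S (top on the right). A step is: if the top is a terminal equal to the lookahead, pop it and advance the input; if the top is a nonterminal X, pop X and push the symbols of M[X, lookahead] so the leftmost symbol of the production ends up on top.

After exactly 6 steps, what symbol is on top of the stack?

D

step 1: stack=$ S  input=read false true read false $  — expand S ::= D false H false
step 2: stack=$ false H false D  input=read false true read false $  — expand D ::= read
step 3: stack=$ false H false read  input=read false true read false $  — match read
step 4: stack=$ false H false  input=false true read false $  — match false
step 5: stack=$ false H  input=true read false $  — expand H ::= true D
step 6: stack=$ false D true  input=true read false $  — match true
Stack after step 6: $ false D (top = D).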